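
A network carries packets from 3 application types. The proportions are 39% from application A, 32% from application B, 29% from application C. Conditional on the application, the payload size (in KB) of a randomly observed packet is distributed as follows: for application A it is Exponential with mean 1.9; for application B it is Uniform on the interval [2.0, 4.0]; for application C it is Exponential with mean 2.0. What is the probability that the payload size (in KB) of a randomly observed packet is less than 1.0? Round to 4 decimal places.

0.2737

Conditional on each application, P(X < 1.0): A: 0.409222; B: 0; C: 0.393469.
By total probability, P(X < 1.0) = 0.39·0.409222 + 0.32·0 + 0.29·0.393469 = 0.273703.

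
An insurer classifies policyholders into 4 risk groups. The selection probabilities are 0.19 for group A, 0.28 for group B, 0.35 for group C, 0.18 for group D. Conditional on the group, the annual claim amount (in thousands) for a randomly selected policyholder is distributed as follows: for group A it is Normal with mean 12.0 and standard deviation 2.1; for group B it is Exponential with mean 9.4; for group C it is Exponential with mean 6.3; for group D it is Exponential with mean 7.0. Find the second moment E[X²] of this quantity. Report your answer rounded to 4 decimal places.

For each component E[X²] = Var + (mean)², giving A: 148.41; B: 176.72; C: 79.38; D: 98.
Overall E[X²] = 0.19·148.41 + 0.28·176.72 + 0.35·79.38 + 0.18·98 = 123.103.

123.1025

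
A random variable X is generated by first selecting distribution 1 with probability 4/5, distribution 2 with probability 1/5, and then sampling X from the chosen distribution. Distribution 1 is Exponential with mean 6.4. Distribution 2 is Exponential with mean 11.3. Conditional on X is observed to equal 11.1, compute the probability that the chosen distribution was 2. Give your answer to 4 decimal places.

Likelihoods f(11.1 | ·): 1: 0.0275798; 2: 0.033137.
Posterior ∝ prior × likelihood. Numerator for 2: 0.2·0.033137 = 0.00662741.
Normalizing constant: 0.8·0.0275798 + 0.2·0.033137 = 0.0286912.
P(2 | observation) = 0.00662741 / 0.0286912 = 0.230991.

0.2310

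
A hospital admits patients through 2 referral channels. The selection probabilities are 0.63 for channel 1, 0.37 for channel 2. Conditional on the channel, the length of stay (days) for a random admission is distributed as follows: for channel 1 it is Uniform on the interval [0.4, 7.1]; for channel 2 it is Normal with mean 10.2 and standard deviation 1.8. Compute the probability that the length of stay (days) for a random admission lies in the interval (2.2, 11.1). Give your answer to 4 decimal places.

Conditional on each channel, P(2.2 < X < 11.1): 1: 0.731343; 2: 0.691458.
By total probability, P(2.2 < X < 11.1) = 0.63·0.731343 + 0.37·0.691458 = 0.716586.

0.7166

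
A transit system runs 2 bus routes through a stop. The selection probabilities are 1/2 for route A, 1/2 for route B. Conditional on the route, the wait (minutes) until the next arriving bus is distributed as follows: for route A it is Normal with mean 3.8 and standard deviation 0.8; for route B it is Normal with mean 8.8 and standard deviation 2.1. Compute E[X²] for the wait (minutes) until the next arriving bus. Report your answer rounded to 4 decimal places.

48.4650

For each component E[X²] = Var + (mean)², giving A: 15.08; B: 81.85.
Overall E[X²] = 0.5·15.08 + 0.5·81.85 = 48.465.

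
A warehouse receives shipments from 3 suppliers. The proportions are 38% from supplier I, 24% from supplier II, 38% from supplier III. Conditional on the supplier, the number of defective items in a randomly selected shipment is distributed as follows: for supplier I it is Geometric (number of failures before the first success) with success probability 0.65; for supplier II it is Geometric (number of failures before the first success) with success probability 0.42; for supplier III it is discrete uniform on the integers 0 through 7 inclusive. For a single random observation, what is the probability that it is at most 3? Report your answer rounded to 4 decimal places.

0.7771

Conditional on each supplier, P(X ≤ 3): I: 0.984994; II: 0.886835; III: 0.5.
By total probability, P(X ≤ 3) = 0.38·0.984994 + 0.24·0.886835 + 0.38·0.5 = 0.777138.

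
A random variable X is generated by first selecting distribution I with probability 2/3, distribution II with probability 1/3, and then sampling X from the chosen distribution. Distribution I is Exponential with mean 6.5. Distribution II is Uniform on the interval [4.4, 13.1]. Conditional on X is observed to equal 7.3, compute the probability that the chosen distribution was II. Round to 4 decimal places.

0.5345

Likelihoods f(7.3 | ·): I: 0.0500427; II: 0.114943.
Posterior ∝ prior × likelihood. Numerator for II: 0.333333·0.114943 = 0.0383142.
Normalizing constant: 0.666667·0.0500427 + 0.333333·0.114943 = 0.071676.
P(II | observation) = 0.0383142 / 0.071676 = 0.534547.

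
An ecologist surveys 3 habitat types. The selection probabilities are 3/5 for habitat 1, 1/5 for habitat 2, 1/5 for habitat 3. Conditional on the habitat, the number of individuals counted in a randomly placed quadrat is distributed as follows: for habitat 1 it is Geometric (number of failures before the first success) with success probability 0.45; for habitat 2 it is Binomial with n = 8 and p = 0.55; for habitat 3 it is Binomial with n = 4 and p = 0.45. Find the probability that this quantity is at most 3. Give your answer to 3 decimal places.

Conditional on each habitat, P(X ≤ 3): 1: 0.908494; 2: 0.260381; 3: 0.958994.
By total probability, P(X ≤ 3) = 0.6·0.908494 + 0.2·0.260381 + 0.2·0.958994 = 0.788971.

0.789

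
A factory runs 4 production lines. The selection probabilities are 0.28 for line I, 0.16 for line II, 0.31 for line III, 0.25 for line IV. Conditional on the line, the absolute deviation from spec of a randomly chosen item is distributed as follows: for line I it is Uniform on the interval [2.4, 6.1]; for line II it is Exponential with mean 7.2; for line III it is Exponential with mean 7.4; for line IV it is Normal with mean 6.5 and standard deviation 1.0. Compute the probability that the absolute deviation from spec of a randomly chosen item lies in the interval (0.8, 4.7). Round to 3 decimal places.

Conditional on each line, P(0.8 < X < 4.7): I: 0.621622; II: 0.374242; III: 0.367667; IV: 0.0359303.
By total probability, P(0.8 < X < 4.7) = 0.28·0.621622 + 0.16·0.374242 + 0.31·0.367667 + 0.25·0.0359303 = 0.356892.

0.357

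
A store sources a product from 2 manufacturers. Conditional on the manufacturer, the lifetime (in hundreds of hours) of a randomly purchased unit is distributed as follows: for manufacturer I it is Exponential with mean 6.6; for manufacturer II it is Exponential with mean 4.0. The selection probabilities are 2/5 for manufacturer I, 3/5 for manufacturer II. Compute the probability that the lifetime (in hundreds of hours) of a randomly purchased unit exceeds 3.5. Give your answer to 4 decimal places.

Conditional on each manufacturer, P(X > 3.5): I: 0.588427; II: 0.416862.
By total probability, P(X > 3.5) = 0.4·0.588427 + 0.6·0.416862 = 0.485488.

0.4855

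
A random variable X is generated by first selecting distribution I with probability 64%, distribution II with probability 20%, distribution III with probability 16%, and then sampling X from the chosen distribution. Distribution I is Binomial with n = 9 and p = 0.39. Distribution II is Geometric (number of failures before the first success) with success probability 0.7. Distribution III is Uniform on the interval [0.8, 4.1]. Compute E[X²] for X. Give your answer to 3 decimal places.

For each component E[X²] = Var + (mean)², giving I: 14.4612; II: 0.795918; III: 6.91.
Overall E[X²] = 0.64·14.4612 + 0.2·0.795918 + 0.16·6.91 = 10.52.

10.520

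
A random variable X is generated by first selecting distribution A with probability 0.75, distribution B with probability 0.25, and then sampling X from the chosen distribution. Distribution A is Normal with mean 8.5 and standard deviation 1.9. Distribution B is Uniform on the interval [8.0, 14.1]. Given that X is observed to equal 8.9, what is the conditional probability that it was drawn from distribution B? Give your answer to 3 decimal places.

0.210

Likelihoods f(8.9 | ·): A: 0.205368; B: 0.163934.
Posterior ∝ prior × likelihood. Numerator for B: 0.25·0.163934 = 0.0409836.
Normalizing constant: 0.75·0.205368 + 0.25·0.163934 = 0.195009.
P(B | observation) = 0.0409836 / 0.195009 = 0.210162.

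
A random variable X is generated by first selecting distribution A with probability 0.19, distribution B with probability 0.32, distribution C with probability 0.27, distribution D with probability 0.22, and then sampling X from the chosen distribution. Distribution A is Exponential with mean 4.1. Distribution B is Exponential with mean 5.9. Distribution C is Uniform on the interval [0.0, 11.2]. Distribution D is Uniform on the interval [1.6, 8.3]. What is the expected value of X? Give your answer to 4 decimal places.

Component means — A: 4.1; B: 5.9; C: 5.6; D: 4.95.
E[X] = 0.19·4.1 + 0.32·5.9 + 0.27·5.6 + 0.22·4.95 = 5.268.

5.2680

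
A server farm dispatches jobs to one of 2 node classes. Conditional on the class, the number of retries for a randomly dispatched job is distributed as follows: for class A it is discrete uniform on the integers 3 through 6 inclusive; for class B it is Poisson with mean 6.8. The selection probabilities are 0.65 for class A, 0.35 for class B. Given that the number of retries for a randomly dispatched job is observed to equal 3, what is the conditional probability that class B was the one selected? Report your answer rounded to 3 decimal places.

0.112

Likelihoods P(X=3 | ·): A: 0.25; B: 0.0583678.
Posterior ∝ prior × likelihood. Numerator for B: 0.35·0.0583678 = 0.0204287.
Normalizing constant: 0.65·0.25 + 0.35·0.0583678 = 0.182929.
P(B | observation) = 0.0204287 / 0.182929 = 0.111676.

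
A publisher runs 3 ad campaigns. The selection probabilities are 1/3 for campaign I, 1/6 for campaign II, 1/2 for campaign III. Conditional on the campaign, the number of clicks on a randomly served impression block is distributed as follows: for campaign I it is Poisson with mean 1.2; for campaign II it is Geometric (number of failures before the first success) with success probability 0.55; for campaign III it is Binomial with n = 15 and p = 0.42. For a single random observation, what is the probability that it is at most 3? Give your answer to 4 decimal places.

Conditional on each campaign, P(X ≤ 3): I: 0.966231; II: 0.958994; III: 0.0677763.
By total probability, P(X ≤ 3) = 0.333333·0.966231 + 0.166667·0.958994 + 0.5·0.0677763 = 0.515797.

0.5158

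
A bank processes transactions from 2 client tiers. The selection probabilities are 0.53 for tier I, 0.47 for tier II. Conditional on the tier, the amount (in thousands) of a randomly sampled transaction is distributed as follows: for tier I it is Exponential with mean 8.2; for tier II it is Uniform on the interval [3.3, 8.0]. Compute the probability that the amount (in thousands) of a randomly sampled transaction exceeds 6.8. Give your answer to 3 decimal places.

0.351

Conditional on each tier, P(X > 6.8): I: 0.436368; II: 0.255319.
By total probability, P(X > 6.8) = 0.53·0.436368 + 0.47·0.255319 = 0.351275.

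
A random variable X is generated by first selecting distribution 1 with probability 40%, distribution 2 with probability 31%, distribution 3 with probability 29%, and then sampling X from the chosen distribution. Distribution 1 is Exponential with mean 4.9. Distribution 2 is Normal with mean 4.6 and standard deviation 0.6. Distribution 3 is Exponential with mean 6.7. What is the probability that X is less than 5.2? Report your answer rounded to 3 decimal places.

Conditional on each component, P(X < 5.2): 1: 0.653968; 2: 0.841345; 3: 0.539812.
By total probability, P(X < 5.2) = 0.4·0.653968 + 0.31·0.841345 + 0.29·0.539812 = 0.67895.

0.679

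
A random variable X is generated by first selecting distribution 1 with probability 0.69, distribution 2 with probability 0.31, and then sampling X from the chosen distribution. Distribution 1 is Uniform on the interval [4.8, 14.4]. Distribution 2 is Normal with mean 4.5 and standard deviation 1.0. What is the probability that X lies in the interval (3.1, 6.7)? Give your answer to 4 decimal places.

Conditional on each component, P(3.1 < X < 6.7): 1: 0.197917; 2: 0.90534.
By total probability, P(3.1 < X < 6.7) = 0.69·0.197917 + 0.31·0.90534 = 0.417218.

0.4172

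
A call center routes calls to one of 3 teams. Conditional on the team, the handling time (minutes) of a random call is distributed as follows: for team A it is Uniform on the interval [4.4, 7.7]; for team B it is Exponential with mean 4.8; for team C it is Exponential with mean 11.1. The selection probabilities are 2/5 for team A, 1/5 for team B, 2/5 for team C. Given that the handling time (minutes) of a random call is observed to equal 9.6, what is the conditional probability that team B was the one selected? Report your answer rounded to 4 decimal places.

Likelihoods f(9.6 | ·): A: 0; B: 0.0281949; C: 0.0379377.
Posterior ∝ prior × likelihood. Numerator for B: 0.2·0.0281949 = 0.00563897.
Normalizing constant: 0.4·0 + 0.2·0.0281949 + 0.4·0.0379377 = 0.020814.
P(B | observation) = 0.00563897 / 0.020814 = 0.270921.

0.2709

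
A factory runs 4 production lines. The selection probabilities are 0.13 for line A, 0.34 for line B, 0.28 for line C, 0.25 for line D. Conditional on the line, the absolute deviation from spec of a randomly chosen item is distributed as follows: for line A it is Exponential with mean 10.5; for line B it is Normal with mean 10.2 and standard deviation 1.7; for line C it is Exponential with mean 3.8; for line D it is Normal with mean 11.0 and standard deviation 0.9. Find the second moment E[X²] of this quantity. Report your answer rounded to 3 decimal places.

103.560

For each component E[X²] = Var + (mean)², giving A: 220.5; B: 106.93; C: 28.88; D: 121.81.
Overall E[X²] = 0.13·220.5 + 0.34·106.93 + 0.28·28.88 + 0.25·121.81 = 103.56.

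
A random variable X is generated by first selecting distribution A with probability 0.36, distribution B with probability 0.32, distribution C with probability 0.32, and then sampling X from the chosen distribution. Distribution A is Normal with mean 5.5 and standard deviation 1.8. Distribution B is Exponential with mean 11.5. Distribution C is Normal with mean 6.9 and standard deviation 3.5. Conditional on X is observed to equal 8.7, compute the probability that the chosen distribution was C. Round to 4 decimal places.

0.5201

Likelihoods f(8.7 | ·): A: 0.0456399; B: 0.0408083; C: 0.099864.
Posterior ∝ prior × likelihood. Numerator for C: 0.32·0.099864 = 0.0319565.
Normalizing constant: 0.36·0.0456399 + 0.32·0.0408083 + 0.32·0.099864 = 0.0614455.
P(C | observation) = 0.0319565 / 0.0614455 = 0.520078.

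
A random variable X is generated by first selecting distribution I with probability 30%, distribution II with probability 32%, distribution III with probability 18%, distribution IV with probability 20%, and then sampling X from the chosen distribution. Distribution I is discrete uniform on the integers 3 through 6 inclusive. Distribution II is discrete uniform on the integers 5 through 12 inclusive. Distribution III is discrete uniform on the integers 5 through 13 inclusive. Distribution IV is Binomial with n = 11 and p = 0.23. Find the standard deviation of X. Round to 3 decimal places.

3.211

Per component, I: μ=4.5, E[X²]=21.5; II: μ=8.5, E[X²]=77.5; III: μ=9, E[X²]=87.6667; IV: μ=2.53, E[X²]=8.349.
E[X] = 0.3·4.5 + 0.32·8.5 + 0.18·9 + 0.2·2.53 = 6.196.
E[X²] = 0.3·21.5 + 0.32·77.5 + 0.18·87.6667 + 0.2·8.349 = 48.6998.
Var(X) = E[X²] − (E[X])² = 48.6998 − 38.3904 = 10.3094.
SD(X) = √10.3094 = 3.21082.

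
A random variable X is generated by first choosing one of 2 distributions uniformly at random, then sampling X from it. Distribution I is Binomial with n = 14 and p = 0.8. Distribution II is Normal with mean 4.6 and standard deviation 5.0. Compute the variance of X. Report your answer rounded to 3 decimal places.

24.510

Per component, I: μ=11.2, E[X²]=127.68; II: μ=4.6, E[X²]=46.16.
E[X] = 0.5·11.2 + 0.5·4.6 = 7.9.
E[X²] = 0.5·127.68 + 0.5·46.16 = 86.92.
Var(X) = E[X²] − (E[X])² = 86.92 − 62.41 = 24.51.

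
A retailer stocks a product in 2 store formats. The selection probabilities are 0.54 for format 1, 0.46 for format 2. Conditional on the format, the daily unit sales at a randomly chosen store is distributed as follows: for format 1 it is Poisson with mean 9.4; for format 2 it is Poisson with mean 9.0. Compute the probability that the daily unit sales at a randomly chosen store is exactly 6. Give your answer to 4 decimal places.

0.0847

Conditional on each format, P(X = 6): 1: 0.0792623; 2: 0.0910903.
By total probability, P(X = 6) = 0.54·0.0792623 + 0.46·0.0910903 = 0.0847032.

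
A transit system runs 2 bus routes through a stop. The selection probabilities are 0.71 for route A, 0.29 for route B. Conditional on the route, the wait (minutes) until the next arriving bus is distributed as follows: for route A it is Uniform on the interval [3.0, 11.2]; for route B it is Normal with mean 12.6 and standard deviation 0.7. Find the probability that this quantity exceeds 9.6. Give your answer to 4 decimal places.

0.4285

Conditional on each route, P(X > 9.6): A: 0.195122; B: 0.999991.
By total probability, P(X > 9.6) = 0.71·0.195122 + 0.29·0.999991 = 0.428534.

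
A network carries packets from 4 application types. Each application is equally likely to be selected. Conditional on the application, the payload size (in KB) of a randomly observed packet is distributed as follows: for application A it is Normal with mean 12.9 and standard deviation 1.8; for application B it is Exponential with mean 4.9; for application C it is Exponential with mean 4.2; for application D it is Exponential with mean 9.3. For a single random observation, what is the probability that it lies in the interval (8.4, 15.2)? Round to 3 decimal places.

0.337

Conditional on each application, P(8.4 < X < 15.2): A: 0.893126; B: 0.135135; C: 0.108527; D: 0.210193.
By total probability, P(8.4 < X < 15.2) = 0.25·0.893126 + 0.25·0.135135 + 0.25·0.108527 + 0.25·0.210193 = 0.336745.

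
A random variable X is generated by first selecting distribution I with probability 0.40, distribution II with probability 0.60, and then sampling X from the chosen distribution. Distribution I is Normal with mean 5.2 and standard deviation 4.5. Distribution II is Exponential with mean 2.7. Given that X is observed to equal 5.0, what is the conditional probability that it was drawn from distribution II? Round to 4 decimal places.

0.4961

Likelihoods f(5.0 | ·): I: 0.0885663; II: 0.0581282.
Posterior ∝ prior × likelihood. Numerator for II: 0.6·0.0581282 = 0.0348769.
Normalizing constant: 0.4·0.0885663 + 0.6·0.0581282 = 0.0703035.
P(II | observation) = 0.0348769 / 0.0703035 = 0.496091.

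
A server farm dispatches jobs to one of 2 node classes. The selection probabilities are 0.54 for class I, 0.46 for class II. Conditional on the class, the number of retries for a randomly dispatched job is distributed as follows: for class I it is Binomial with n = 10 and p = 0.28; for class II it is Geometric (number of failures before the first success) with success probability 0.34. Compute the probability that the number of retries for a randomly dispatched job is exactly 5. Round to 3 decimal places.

0.065

Conditional on each class, P(X = 5): I: 0.0839176; II: 0.0425793.
By total probability, P(X = 5) = 0.54·0.0839176 + 0.46·0.0425793 = 0.064902.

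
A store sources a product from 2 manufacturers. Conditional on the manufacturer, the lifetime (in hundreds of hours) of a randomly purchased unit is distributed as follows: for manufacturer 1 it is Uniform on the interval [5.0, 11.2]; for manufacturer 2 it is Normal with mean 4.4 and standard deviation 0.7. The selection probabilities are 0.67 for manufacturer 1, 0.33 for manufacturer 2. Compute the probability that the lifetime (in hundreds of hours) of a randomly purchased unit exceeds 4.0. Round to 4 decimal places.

0.9063

Conditional on each manufacturer, P(X > 4.0): 1: 1; 2: 0.716145.
By total probability, P(X > 4.0) = 0.67·1 + 0.33·0.716145 = 0.906328.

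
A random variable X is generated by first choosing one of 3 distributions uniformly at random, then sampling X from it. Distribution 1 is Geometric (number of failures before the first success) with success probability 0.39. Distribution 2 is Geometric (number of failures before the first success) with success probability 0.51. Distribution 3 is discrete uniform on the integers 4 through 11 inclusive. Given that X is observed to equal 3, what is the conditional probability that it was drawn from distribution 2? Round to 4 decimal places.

Likelihoods P(X=3 | ·): 1: 0.0885226; 2: 0.060001; 3: 0.
Posterior ∝ prior × likelihood. Numerator for 2: 0.333333·0.060001 = 0.0200003.
Normalizing constant: 0.333333·0.0885226 + 0.333333·0.060001 + 0.333333·0 = 0.0495079.
P(2 | observation) = 0.0200003 / 0.0495079 = 0.403983.

0.4040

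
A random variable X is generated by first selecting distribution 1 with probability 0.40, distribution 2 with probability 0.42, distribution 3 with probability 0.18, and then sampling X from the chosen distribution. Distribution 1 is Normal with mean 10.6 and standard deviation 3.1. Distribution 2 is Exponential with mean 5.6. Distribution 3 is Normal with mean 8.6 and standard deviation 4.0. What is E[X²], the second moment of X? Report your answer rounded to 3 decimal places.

For each component E[X²] = Var + (mean)², giving 1: 121.97; 2: 62.72; 3: 89.96.
Overall E[X²] = 0.4·121.97 + 0.42·62.72 + 0.18·89.96 = 91.3232.

91.323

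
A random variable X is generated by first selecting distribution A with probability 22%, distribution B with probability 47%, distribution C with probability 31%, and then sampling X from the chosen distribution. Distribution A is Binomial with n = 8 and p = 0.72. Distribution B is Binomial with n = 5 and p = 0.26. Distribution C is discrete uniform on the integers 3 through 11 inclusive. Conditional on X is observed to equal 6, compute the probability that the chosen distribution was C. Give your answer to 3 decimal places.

0.339

Likelihoods P(X=6 | ·): A: 0.305822; B: 0; C: 0.111111.
Posterior ∝ prior × likelihood. Numerator for C: 0.31·0.111111 = 0.0344444.
Normalizing constant: 0.22·0.305822 + 0.47·0 + 0.31·0.111111 = 0.101725.
P(C | observation) = 0.0344444 / 0.101725 = 0.338602.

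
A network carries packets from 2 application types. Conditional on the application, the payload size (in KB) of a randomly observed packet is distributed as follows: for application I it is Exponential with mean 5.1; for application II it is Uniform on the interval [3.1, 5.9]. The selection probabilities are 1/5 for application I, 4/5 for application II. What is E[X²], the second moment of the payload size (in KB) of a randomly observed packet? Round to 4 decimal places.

For each component E[X²] = Var + (mean)², giving I: 52.02; II: 20.9033.
Overall E[X²] = 0.2·52.02 + 0.8·20.9033 = 27.1267.

27.1267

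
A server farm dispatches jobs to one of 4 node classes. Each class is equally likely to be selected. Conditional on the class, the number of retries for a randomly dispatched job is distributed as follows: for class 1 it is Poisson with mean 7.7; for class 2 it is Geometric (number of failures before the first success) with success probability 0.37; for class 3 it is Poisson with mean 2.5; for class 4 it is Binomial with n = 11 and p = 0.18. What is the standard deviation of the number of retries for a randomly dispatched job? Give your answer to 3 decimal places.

Per component, 1: μ=7.7, E[X²]=66.99; 2: μ=1.7027, E[X²]=7.5011; 3: μ=2.5, E[X²]=8.75; 4: μ=1.98, E[X²]=5.544.
E[X] = 0.25·7.7 + 0.25·1.7027 + 0.25·2.5 + 0.25·1.98 = 3.47068.
E[X²] = 0.25·66.99 + 0.25·7.5011 + 0.25·8.75 + 0.25·5.544 = 22.1963.
Var(X) = E[X²] − (E[X])² = 22.1963 − 12.0456 = 10.1507.
SD(X) = √10.1507 = 3.18601.

3.186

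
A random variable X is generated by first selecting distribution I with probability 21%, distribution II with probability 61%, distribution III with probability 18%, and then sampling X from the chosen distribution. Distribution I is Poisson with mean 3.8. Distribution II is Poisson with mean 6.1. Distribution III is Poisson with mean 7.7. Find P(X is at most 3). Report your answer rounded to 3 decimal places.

0.196

Conditional on each component, P(X ≤ 3): I: 0.473485; II: 0.142501; III: 0.0518188.
By total probability, P(X ≤ 3) = 0.21·0.473485 + 0.61·0.142501 + 0.18·0.0518188 = 0.195685.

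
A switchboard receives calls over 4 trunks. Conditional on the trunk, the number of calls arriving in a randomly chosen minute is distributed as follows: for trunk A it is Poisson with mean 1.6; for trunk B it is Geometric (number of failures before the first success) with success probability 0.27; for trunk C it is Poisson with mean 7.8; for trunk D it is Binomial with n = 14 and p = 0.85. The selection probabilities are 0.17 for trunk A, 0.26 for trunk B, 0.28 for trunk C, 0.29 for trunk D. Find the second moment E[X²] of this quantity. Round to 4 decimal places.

66.0151

For each component E[X²] = Var + (mean)², giving A: 4.16; B: 17.3237; C: 68.64; D: 143.395.
Overall E[X²] = 0.17·4.16 + 0.26·17.3237 + 0.28·68.64 + 0.29·143.395 = 66.0151.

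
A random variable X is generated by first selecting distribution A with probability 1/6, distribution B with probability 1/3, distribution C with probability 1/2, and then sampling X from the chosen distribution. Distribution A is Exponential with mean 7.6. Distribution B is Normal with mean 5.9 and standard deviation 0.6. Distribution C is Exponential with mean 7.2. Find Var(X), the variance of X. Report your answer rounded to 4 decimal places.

36.1222

Per component, A: μ=7.6, E[X²]=115.52; B: μ=5.9, E[X²]=35.17; C: μ=7.2, E[X²]=103.68.
E[X] = 0.166667·7.6 + 0.333333·5.9 + 0.5·7.2 = 6.83333.
E[X²] = 0.166667·115.52 + 0.333333·35.17 + 0.5·103.68 = 82.8167.
Var(X) = E[X²] − (E[X])² = 82.8167 − 46.6944 = 36.1222.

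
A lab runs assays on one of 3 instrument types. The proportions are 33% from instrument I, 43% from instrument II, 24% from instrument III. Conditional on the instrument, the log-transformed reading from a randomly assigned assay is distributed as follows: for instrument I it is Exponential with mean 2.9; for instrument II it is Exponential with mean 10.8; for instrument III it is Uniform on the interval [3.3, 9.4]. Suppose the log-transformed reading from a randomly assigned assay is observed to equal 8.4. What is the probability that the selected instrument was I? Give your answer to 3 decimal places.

0.098

Likelihoods f(8.4 | ·): I: 0.0190391; II: 0.0425394; III: 0.163934.
Posterior ∝ prior × likelihood. Numerator for I: 0.33·0.0190391 = 0.00628289.
Normalizing constant: 0.33·0.0190391 + 0.43·0.0425394 + 0.24·0.163934 = 0.0639191.
P(I | observation) = 0.00628289 / 0.0639191 = 0.0982944.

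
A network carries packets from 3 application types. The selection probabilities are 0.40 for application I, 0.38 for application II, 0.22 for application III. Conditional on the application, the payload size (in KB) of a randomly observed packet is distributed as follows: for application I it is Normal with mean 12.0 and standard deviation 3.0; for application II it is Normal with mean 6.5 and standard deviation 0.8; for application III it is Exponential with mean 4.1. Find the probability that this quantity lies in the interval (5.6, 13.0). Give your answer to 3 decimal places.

0.623

Conditional on each application, P(5.6 < X < 13.0): I: 0.61411; II: 0.869705; III: 0.21319.
By total probability, P(5.6 < X < 13.0) = 0.4·0.61411 + 0.38·0.869705 + 0.22·0.21319 = 0.623034.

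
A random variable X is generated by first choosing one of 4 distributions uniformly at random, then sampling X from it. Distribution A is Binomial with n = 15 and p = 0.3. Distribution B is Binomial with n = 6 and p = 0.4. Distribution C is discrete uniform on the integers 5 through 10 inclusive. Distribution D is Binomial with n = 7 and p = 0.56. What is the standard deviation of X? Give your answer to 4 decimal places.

2.3954

Per component, A: μ=4.5, E[X²]=23.4; B: μ=2.4, E[X²]=7.2; C: μ=7.5, E[X²]=59.1667; D: μ=3.92, E[X²]=17.0912.
E[X] = 0.25·4.5 + 0.25·2.4 + 0.25·7.5 + 0.25·3.92 = 4.58.
E[X²] = 0.25·23.4 + 0.25·7.2 + 0.25·59.1667 + 0.25·17.0912 = 26.7145.
Var(X) = E[X²] − (E[X])² = 26.7145 − 20.9764 = 5.73807.
SD(X) = √5.73807 = 2.39543.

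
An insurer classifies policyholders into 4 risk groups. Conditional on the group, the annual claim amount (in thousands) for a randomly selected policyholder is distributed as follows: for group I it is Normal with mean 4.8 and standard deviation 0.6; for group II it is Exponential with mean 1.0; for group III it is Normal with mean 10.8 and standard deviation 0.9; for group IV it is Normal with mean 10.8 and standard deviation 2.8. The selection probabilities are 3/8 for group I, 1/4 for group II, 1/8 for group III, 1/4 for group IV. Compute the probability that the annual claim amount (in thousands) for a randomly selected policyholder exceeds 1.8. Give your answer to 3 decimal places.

Conditional on each group, P(X > 1.8): I: 1; II: 0.165299; III: 1; IV: 0.999346.
By total probability, P(X > 1.8) = 0.375·1 + 0.25·0.165299 + 0.125·1 + 0.25·0.999346 = 0.791161.

0.791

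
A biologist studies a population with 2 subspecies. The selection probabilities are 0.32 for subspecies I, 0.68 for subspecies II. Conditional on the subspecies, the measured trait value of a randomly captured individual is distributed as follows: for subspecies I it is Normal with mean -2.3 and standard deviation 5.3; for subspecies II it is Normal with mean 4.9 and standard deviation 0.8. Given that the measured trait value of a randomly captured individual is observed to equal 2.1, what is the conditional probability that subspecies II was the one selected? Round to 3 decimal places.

Likelihoods f(2.1 | ·): I: 0.0533302; II: 0.00109085.
Posterior ∝ prior × likelihood. Numerator for II: 0.68·0.00109085 = 0.00074178.
Normalizing constant: 0.32·0.0533302 + 0.68·0.00109085 = 0.0178075.
P(II | observation) = 0.00074178 / 0.0178075 = 0.0416556.

0.042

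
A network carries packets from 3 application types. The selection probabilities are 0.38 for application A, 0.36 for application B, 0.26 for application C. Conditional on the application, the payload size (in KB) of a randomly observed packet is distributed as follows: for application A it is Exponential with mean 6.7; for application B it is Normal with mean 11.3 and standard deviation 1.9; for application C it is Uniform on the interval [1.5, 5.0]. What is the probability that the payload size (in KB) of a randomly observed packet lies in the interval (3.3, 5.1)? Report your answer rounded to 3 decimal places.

Conditional on each application, P(3.3 < X < 5.1): A: 0.143966; B: 0.000538152; C: 0.485714.
By total probability, P(3.3 < X < 5.1) = 0.38·0.143966 + 0.36·0.000538152 + 0.26·0.485714 = 0.181186.

0.181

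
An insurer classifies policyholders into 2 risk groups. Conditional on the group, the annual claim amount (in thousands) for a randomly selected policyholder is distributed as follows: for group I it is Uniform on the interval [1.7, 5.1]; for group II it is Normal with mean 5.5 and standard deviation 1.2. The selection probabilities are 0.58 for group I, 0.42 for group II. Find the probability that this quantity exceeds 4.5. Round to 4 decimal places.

Conditional on each group, P(X > 4.5): I: 0.176471; II: 0.797672.
By total probability, P(X > 4.5) = 0.58·0.176471 + 0.42·0.797672 = 0.437375.

0.4374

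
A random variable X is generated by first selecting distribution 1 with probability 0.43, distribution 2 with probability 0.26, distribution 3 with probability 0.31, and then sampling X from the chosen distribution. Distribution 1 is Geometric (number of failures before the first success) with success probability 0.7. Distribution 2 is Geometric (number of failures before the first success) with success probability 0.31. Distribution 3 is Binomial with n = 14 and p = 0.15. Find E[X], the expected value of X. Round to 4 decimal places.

1.4140

Component means — 1: 0.428571; 2: 2.22581; 3: 2.1.
E[X] = 0.43·0.428571 + 0.26·2.22581 + 0.31·2.1 = 1.414.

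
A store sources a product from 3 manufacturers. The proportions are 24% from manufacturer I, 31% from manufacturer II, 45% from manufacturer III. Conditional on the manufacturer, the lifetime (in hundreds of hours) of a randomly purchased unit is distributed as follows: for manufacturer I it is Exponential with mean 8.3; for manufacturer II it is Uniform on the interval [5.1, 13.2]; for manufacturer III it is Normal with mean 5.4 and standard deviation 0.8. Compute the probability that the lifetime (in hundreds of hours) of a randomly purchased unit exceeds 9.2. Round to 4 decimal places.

0.2323

Conditional on each manufacturer, P(X > 9.2): I: 0.330076; II: 0.493827; III: 1.01708e-06.
By total probability, P(X > 9.2) = 0.24·0.330076 + 0.31·0.493827 + 0.45·1.01708e-06 = 0.232305.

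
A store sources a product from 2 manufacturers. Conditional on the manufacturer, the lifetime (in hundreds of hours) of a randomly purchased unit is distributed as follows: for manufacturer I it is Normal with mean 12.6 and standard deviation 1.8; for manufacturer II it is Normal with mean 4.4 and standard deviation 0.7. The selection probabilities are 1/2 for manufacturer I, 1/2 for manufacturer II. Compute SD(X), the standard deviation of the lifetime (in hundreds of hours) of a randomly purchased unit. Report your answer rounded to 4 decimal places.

4.3215

Per component, I: μ=12.6, E[X²]=162; II: μ=4.4, E[X²]=19.85.
E[X] = 0.5·12.6 + 0.5·4.4 = 8.5.
E[X²] = 0.5·162 + 0.5·19.85 = 90.925.
Var(X) = E[X²] − (E[X])² = 90.925 − 72.25 = 18.675.
SD(X) = √18.675 = 4.32146.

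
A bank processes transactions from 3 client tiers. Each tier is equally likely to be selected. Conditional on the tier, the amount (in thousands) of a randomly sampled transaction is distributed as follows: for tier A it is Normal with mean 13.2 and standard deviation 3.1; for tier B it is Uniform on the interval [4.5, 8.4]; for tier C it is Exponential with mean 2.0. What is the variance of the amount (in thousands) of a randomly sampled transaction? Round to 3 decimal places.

Per component, A: μ=13.2, E[X²]=183.85; B: μ=6.45, E[X²]=42.87; C: μ=2, E[X²]=8.
E[X] = 0.333333·13.2 + 0.333333·6.45 + 0.333333·2 = 7.21667.
E[X²] = 0.333333·183.85 + 0.333333·42.87 + 0.333333·8 = 78.24.
Var(X) = E[X²] − (E[X])² = 78.24 − 52.0803 = 26.1597.

26.160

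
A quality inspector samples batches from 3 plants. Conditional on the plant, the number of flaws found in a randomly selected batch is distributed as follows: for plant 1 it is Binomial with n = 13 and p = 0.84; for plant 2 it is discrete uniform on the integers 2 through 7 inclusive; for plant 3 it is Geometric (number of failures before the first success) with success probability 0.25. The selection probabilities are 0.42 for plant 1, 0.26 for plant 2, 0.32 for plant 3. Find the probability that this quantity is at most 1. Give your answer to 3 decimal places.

Conditional on each plant, P(X ≤ 1): 1: 3.11874e-09; 2: 0; 3: 0.4375.
By total probability, P(X ≤ 1) = 0.42·3.11874e-09 + 0.26·0 + 0.32·0.4375 = 0.14.

0.140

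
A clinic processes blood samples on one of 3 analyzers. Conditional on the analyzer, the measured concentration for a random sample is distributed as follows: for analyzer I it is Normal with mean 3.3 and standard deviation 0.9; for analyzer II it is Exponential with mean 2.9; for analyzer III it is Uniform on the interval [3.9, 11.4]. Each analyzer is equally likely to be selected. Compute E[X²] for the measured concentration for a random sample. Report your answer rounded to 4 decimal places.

For each component E[X²] = Var + (mean)², giving I: 11.7; II: 16.82; III: 63.21.
Overall E[X²] = 0.333333·11.7 + 0.333333·16.82 + 0.333333·63.21 = 30.5767.

30.5767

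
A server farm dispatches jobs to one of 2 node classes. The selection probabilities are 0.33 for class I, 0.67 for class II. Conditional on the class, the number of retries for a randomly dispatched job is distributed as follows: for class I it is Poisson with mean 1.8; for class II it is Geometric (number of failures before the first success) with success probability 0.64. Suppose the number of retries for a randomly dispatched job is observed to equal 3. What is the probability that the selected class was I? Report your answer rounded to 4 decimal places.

0.7260

Likelihoods P(X=3 | ·): I: 0.160671; II: 0.0298598.
Posterior ∝ prior × likelihood. Numerator for I: 0.33·0.160671 = 0.0530213.
Normalizing constant: 0.33·0.160671 + 0.67·0.0298598 = 0.0730274.
P(I | observation) = 0.0530213 / 0.0730274 = 0.726047.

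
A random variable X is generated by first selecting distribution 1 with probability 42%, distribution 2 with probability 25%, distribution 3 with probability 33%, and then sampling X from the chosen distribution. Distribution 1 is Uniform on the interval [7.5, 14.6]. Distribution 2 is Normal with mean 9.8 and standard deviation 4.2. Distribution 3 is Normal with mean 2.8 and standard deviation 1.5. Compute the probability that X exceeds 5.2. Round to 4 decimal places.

0.6539

Conditional on each component, P(X > 5.2): 1: 1; 2: 0.863294; 3: 0.0547993.
By total probability, P(X > 5.2) = 0.42·1 + 0.25·0.863294 + 0.33·0.0547993 = 0.653907.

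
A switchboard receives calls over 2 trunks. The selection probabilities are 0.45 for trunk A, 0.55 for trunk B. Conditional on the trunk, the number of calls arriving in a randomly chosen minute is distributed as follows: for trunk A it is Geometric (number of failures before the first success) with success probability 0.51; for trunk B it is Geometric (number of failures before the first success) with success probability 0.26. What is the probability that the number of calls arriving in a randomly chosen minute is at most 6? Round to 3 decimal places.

0.930

Conditional on each trunk, P(X ≤ 6): A: 0.993218; B: 0.878487.
By total probability, P(X ≤ 6) = 0.45·0.993218 + 0.55·0.878487 = 0.930116.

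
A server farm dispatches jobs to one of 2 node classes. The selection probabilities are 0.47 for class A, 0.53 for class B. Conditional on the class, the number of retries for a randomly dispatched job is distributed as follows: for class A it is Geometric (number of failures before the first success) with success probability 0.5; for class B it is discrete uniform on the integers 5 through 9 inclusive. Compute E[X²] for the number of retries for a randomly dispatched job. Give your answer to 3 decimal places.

28.440

For each component E[X²] = Var + (mean)², giving A: 3; B: 51.
Overall E[X²] = 0.47·3 + 0.53·51 = 28.44.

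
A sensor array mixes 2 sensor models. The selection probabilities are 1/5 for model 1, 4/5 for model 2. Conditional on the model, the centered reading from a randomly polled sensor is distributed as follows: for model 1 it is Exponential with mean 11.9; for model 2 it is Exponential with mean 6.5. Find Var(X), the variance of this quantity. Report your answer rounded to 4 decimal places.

Per component, 1: μ=11.9, E[X²]=283.22; 2: μ=6.5, E[X²]=84.5.
E[X] = 0.2·11.9 + 0.8·6.5 = 7.58.
E[X²] = 0.2·283.22 + 0.8·84.5 = 124.244.
Var(X) = E[X²] − (E[X])² = 124.244 − 57.4564 = 66.7876.

66.7876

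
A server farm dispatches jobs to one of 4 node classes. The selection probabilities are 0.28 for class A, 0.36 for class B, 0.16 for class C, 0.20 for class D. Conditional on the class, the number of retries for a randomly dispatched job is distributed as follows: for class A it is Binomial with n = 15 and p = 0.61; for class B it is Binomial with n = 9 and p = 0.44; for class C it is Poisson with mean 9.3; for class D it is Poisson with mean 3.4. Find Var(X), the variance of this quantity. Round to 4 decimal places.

11.3122

Per component, A: μ=9.15, E[X²]=87.291; B: μ=3.96, E[X²]=17.8992; C: μ=9.3, E[X²]=95.79; D: μ=3.4, E[X²]=14.96.
E[X] = 0.28·9.15 + 0.36·3.96 + 0.16·9.3 + 0.2·3.4 = 6.1556.
E[X²] = 0.28·87.291 + 0.36·17.8992 + 0.16·95.79 + 0.2·14.96 = 49.2036.
Var(X) = E[X²] − (E[X])² = 49.2036 − 37.8914 = 11.3122.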